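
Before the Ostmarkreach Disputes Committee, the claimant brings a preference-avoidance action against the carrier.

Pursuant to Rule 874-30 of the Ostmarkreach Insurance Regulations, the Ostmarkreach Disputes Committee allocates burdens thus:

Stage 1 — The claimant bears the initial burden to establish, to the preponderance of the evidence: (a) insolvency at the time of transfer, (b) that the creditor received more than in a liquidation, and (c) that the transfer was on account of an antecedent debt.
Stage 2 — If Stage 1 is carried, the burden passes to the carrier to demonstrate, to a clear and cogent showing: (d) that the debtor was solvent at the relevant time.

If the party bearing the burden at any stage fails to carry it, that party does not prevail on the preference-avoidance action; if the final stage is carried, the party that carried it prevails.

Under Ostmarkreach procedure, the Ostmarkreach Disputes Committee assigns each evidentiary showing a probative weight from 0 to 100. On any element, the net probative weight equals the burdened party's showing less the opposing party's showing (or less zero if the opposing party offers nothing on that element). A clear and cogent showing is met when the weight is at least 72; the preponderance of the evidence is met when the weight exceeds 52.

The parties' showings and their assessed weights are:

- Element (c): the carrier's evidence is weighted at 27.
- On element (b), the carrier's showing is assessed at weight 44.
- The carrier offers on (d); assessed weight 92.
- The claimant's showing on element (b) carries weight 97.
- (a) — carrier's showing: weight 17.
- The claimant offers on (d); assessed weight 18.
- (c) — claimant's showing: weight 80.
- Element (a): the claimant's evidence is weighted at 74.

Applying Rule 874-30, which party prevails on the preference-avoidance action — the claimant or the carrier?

carrier

Stage 1 (claimant, the preponderance of the evidence, weight exceeds 52): (a) net 74−17=57 > 52 — meets; (b) net 97−44=53 > 52 — meets; (c) net 80−27=53 > 52 — meets.
  The claimant carries Stage 1; the carrier now bears the burden.
Stage 2 (carrier, a clear and cogent showing, weight is at least 72): (d) net 92−18=74 ≥ 72 — meets.
  All elements met at the final stage.
Every stage carried; the carrier prevails.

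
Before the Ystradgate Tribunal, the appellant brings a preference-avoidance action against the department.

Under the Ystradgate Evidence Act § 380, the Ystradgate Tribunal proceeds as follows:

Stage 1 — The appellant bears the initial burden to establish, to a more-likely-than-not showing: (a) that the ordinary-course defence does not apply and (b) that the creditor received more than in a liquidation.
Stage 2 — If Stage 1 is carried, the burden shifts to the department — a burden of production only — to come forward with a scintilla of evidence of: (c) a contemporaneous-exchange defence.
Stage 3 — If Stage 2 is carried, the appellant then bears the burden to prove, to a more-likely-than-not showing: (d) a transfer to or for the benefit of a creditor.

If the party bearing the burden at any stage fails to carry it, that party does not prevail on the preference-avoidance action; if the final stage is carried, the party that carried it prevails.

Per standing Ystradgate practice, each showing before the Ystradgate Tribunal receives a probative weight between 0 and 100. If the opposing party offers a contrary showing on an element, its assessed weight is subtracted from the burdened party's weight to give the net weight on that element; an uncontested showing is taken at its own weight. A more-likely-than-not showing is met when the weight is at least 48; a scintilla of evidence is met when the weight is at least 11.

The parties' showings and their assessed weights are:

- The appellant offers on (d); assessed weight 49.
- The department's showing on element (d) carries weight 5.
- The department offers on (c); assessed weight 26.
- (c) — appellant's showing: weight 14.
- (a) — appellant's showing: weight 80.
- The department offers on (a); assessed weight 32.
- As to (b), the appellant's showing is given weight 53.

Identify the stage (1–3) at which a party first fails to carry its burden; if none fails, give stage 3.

At Stage 1 the appellant must meet a more-likely-than-not showing (weight is at least 48): on (a) the weight is 80 less the opposing 32 gives net 48, which does reach 48, so (a) meets the standard; on (b) the weight is 53, ≥ 48, so (b) meets the standard.
  The appellant carries Stage 1; the department now bears the burden.
At Stage 2 the department must meet a scintilla of evidence (weight is at least 11): on (c) the weight is 26 less the opposing 14 gives net 12, ≥ 11, so (c) meets the standard.
  All elements met. The burden passes to the appellant.
At Stage 3 the appellant must meet a more-likely-than-not showing (weight is at least 48): on (d) the weight is 49 less the opposing 5 gives net 44, which does not reach 48, so (d) does not meet the standard.
  Not every element is met, so the appellant fails to carry Stage 3.
The department prevails.

stage 3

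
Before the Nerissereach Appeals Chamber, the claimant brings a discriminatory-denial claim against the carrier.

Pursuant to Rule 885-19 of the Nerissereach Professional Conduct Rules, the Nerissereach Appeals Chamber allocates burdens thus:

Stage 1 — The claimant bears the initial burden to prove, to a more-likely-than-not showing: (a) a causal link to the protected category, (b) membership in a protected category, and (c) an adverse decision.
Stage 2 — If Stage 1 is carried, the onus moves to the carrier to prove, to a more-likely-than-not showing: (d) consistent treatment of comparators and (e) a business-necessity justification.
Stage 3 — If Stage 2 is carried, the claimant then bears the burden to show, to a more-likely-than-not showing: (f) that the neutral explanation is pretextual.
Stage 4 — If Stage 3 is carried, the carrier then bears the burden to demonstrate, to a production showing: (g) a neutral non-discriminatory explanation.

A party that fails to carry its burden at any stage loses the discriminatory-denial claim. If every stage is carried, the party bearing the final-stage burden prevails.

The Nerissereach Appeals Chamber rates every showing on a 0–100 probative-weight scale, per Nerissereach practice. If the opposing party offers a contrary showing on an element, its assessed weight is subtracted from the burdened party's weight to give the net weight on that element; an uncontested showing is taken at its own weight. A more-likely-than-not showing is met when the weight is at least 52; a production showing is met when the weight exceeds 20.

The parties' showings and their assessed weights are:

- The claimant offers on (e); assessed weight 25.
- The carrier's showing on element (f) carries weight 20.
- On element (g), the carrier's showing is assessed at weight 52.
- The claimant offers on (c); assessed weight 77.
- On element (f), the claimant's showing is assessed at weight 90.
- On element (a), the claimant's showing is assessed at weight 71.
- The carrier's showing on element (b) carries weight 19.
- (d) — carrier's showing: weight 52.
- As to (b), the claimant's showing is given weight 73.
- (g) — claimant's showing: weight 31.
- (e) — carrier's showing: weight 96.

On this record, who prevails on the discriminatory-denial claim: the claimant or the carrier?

Stage 1 (claimant, a more-likely-than-not showing, weight is at least 52): (a) 71 ≥ 52 — meets; (b) net 73−19=54 ≥ 52 — meets; (c) 77 ≥ 52 — meets.
  Stage 1 carried; the burden shifts to the carrier.
Stage 2 (carrier, a more-likely-than-not showing, weight is at least 52): (d) 52 ≥ 52 — meets; (e) net 96−25=71 ≥ 52 — meets.
  Stage 2 is satisfied; the onus moves to the claimant.
Stage 3 (claimant, a more-likely-than-not showing, weight is at least 52): (f) net 90−20=70 ≥ 52 — meets.
  The claimant carries Stage 3; the carrier now bears the burden.
Stage 4 (carrier, a production showing, weight exceeds 20): (g) net 52−31=21 > 20 — meets.
  Stage 4 carried; the final stage is satisfied.
All stages carried — the carrier prevails.

carrier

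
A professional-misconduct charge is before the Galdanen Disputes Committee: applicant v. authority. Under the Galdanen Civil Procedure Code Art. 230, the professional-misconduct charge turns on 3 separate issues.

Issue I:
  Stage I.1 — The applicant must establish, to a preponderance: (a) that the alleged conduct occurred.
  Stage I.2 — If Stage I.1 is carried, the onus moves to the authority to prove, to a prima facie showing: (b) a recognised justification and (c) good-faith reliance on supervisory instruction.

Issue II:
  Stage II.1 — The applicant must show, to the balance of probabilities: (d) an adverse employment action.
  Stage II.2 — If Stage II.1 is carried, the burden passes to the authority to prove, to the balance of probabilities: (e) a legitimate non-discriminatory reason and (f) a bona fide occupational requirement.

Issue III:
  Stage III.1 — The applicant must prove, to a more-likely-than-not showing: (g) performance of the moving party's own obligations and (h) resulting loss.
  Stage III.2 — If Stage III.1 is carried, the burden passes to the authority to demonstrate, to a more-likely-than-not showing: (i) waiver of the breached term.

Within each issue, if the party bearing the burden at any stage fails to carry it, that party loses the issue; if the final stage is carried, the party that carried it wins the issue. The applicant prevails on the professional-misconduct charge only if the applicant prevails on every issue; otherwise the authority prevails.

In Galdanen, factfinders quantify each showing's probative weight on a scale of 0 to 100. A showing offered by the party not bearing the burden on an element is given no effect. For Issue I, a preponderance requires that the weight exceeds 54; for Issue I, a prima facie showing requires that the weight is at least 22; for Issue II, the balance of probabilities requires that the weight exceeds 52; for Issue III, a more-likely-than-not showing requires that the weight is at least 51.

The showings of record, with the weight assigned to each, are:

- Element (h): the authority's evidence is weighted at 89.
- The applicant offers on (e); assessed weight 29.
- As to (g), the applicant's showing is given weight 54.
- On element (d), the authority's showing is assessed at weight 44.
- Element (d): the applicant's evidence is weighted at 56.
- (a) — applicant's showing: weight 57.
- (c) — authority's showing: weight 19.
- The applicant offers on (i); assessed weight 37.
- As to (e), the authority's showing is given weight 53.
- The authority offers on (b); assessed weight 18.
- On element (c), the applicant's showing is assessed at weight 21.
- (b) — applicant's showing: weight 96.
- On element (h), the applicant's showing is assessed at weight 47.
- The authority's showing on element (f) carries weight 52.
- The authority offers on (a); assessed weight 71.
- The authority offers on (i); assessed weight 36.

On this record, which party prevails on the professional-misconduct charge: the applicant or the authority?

— Issue I —
At Stage I.1 the applicant must meet a preponderance (weight exceeds 54): on (a) the weight is 57 (the authority's 71 is given no effect), > 54, so (a) meets the standard.
  Stage I.1 carried; the burden shifts to the authority.
At Stage I.2 the authority must meet a prima facie showing (weight is at least 22): on (b) the weight is 18 (the applicant's 96 is given no effect), < 22, so (b) does not meet the standard; on (c) the weight is 19 (the applicant's 21 is given no effect), < 22, so (c) does not meet the standard.
  The authority does not carry Stage I.2.
So the applicant prevails on this issue.
— Issue II —
Stage II.1 — burden on applicant; standard: the balance of probabilities (weight exceeds 52).
    (d): 56 (authority's 44 disregarded) > 52 [met]
  Stage II.1 carried; the burden shifts to the authority.
Stage II.2 — burden on authority; standard: the balance of probabilities (weight exceeds 52).
    (e): 53 (applicant's 29 disregarded) > 52 [met]
    (f): 52 ≤ 52 [not met]
  Not every element is met, so the authority fails to carry Stage II.2.
The applicant prevails on this issue.
— Issue III —
At Stage III.1 the applicant must meet a more-likely-than-not showing (weight is at least 51): on (g) the weight is 54, ≥ 51, so (g) meets the standard; on (h) the weight is 47 (the authority's 89 is given no effect), < 51, so (h) does not meet the standard.
  Stage III.1 not carried; the applicant fails its burden.
The analysis ends at Stage III.1; the authority prevails on this issue.
Per-issue: Issue I → applicant; Issue II → applicant; Issue III → authority. The applicant must prevail on every issue; overall, the authority prevails.

authority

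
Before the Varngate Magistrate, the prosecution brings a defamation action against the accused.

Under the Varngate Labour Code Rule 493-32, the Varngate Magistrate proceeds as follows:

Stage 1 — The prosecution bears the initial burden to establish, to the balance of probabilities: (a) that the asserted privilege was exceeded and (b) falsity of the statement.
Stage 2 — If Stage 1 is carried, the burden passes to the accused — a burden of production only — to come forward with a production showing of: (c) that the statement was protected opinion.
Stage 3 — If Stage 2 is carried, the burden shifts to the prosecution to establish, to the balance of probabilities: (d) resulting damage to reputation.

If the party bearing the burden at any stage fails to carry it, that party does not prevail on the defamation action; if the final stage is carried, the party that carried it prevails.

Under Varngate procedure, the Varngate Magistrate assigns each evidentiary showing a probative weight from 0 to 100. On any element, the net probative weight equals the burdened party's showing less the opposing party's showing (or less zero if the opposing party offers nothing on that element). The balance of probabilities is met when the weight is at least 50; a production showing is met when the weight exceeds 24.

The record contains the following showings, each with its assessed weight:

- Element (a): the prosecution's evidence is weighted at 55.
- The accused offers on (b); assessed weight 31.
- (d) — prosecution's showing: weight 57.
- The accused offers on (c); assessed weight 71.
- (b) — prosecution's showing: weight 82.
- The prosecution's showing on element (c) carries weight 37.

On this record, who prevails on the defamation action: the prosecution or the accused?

Stage 1 (prosecution, the balance of probabilities, weight is at least 50): (a) 55 ≥ 50 — meets; (b) net 82−31=51 ≥ 50 — meets.
  Stage 1 is satisfied; the onus moves to the accused.
Stage 2 (accused, a production showing, weight exceeds 24): (c) net 71−37=34 > 24 — meets.
  Stage 2 is satisfied; the onus moves to the prosecution.
Stage 3 (prosecution, the balance of probabilities, weight is at least 50): (d) 57 ≥ 50 — meets.
  All elements met at the final stage.
With every stage satisfied, the prosecution prevails.

prosecution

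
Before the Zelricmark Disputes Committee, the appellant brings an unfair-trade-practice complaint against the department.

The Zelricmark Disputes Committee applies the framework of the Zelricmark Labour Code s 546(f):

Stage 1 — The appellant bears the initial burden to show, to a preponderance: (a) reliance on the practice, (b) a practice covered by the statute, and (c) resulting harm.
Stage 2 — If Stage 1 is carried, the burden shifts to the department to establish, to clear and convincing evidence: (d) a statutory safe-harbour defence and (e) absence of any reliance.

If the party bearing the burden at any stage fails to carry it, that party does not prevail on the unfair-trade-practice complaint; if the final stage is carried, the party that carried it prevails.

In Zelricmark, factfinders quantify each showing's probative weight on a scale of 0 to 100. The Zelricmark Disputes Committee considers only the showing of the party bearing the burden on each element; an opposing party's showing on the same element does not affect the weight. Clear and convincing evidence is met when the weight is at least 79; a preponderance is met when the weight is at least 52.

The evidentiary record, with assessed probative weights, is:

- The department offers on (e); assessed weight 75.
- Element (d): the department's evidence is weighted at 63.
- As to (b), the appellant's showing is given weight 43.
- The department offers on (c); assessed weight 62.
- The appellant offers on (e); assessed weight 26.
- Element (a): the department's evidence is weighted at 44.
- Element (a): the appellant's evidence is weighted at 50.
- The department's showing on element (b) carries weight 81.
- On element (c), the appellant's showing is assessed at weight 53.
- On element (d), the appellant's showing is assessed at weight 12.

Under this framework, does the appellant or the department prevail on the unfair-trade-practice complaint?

At Stage 1 the appellant must meet a preponderance (weight is at least 52): on (a) the weight is 50 (the department's 44 is given no effect), which does not reach 52, so (a) does not meet the standard; on (b) the weight is 43 (the department's 81 is given no effect), which does not reach 52, so (b) does not meet the standard; on (c) the weight is 53 (the department's 62 is given no effect), ≥ 52, so (c) meets the standard.
  Stage 1 not carried; the appellant fails its burden.
The department prevails.

department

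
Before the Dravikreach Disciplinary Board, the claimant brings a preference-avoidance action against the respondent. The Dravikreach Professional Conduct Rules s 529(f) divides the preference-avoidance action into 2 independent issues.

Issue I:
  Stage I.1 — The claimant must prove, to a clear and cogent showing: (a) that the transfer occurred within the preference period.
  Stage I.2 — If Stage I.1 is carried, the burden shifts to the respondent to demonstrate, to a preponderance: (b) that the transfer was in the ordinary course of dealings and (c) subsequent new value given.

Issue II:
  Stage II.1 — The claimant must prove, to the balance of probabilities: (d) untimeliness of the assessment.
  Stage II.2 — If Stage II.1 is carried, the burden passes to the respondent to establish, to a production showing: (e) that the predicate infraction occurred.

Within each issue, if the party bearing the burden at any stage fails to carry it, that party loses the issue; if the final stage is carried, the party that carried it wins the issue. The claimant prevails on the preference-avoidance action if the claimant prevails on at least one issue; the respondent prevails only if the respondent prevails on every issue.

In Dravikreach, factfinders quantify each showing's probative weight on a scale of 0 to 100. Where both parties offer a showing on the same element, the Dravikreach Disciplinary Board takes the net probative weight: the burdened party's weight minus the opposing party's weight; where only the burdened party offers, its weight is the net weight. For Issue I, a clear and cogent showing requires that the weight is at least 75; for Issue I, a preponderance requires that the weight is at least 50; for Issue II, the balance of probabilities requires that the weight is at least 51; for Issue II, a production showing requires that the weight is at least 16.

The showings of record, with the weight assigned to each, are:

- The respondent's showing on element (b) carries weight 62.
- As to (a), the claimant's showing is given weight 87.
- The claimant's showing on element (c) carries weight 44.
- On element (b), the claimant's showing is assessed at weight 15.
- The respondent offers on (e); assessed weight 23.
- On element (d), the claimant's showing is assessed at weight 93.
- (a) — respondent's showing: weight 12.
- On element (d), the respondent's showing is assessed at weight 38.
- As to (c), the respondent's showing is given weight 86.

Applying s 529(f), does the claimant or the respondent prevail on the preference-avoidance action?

— Issue I —
Stage I.1 (claimant, a clear and cogent showing, weight is at least 75): (a) net 87−12=75 ≥ 75 — meets.
  The claimant carries Stage I.1; the respondent now bears the burden.
Stage I.2 (respondent, a preponderance, weight is at least 50): (b) net 62−15=47 < 50 — fails; (c) net 86−44=42 < 50 — fails.
  The respondent does not carry Stage I.2.
So the claimant prevails on this issue.
— Issue II —
Stage II.1 (claimant, the balance of probabilities, weight is at least 51): (d) net 93−38=55 ≥ 51 — meets.
  Stage II.1 is satisfied; the onus moves to the respondent.
Stage II.2 (respondent, a production showing, weight is at least 16): (e) 23 ≥ 16 — meets.
  Stage II.2 carried; the final stage is satisfied.
Every stage carried; the respondent prevails on this issue.
Per-issue: Issue I → claimant; Issue II → respondent. The claimant must prevail on at least one issue; overall, the claimant prevails.

claimant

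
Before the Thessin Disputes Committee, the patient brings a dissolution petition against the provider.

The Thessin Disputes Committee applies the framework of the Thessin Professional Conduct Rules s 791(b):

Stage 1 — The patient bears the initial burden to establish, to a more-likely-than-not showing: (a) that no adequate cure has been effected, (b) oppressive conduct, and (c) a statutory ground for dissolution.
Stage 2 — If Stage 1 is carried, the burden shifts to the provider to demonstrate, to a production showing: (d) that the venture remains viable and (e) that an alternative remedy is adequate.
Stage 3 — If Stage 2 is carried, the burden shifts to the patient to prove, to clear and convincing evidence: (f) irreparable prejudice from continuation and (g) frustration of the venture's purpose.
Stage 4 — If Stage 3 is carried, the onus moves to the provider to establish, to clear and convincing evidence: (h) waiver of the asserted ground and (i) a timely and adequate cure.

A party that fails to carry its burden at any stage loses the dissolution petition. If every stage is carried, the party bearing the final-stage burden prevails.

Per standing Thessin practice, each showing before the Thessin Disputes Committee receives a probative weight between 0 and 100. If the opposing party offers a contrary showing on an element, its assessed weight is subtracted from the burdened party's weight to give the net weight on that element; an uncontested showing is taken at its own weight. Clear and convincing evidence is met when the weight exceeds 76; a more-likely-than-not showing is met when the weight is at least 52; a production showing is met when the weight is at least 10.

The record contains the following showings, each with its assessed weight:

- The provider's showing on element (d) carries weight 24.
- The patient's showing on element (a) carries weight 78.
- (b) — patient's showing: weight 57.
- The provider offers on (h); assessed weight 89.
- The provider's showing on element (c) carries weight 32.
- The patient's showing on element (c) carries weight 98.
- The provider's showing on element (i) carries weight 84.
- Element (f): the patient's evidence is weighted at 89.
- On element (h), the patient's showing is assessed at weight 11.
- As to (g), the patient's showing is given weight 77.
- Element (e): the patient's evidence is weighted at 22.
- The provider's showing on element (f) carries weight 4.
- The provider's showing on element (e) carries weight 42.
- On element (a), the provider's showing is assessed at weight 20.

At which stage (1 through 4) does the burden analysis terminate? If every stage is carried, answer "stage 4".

Stage 1 — burden on patient; standard: a more-likely-than-not showing (weight is at least 52).
    (a): 78 − 20 = 58 ≥ 52 [met]
    (b): 57 ≥ 52 [met]
    (c): 98 − 32 = 66 ≥ 52 [met]
  Stage 1 is satisfied; the onus moves to the provider.
Stage 2 — burden on provider; standard: a production showing (weight is at least 10).
    (d): 24 ≥ 10 [met]
    (e): 42 − 22 = 20 ≥ 10 [met]
  All elements met. The burden passes to the patient.
Stage 3 — burden on patient; standard: clear and convincing evidence (weight exceeds 76).
    (f): 89 − 4 = 85 > 76 [met]
    (g): 77 > 76 [met]
  The patient carries Stage 3; the provider now bears the burden.
Stage 4 — burden on provider; standard: clear and convincing evidence (weight exceeds 76).
    (h): 89 − 11 = 78 > 76 [met]
    (i): 84 > 76 [met]
  All elements met at the final stage.
Every stage carried; the provider prevails.

stage 4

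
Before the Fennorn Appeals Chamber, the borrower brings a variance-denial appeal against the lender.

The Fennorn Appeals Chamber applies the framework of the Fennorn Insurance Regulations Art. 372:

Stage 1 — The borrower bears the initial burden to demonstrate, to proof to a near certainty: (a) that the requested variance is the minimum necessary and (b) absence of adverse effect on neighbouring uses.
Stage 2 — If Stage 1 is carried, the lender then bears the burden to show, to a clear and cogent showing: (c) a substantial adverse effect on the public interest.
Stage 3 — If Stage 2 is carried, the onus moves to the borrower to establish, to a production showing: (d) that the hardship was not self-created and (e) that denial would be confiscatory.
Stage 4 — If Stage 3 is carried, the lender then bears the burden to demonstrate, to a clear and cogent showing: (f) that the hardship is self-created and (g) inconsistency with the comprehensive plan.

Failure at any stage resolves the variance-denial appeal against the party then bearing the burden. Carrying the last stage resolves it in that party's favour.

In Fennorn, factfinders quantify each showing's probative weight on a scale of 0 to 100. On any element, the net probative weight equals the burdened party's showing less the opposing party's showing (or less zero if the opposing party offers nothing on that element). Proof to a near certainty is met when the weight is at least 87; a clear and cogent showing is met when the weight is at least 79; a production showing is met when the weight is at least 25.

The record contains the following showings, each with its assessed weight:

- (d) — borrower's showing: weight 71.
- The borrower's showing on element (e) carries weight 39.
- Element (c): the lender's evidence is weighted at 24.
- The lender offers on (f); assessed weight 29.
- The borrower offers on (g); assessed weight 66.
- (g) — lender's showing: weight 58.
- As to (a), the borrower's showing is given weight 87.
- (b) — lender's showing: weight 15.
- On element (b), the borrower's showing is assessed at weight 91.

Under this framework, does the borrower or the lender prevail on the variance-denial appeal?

lender

Stage 1 — burden on borrower; standard: proof to a near certainty (weight is at least 87).
    (a): 87 ≥ 87 [met]
    (b): 91 − 15 = 76 < 87 [not met]
  The borrower does not carry Stage 1.
The lender prevails.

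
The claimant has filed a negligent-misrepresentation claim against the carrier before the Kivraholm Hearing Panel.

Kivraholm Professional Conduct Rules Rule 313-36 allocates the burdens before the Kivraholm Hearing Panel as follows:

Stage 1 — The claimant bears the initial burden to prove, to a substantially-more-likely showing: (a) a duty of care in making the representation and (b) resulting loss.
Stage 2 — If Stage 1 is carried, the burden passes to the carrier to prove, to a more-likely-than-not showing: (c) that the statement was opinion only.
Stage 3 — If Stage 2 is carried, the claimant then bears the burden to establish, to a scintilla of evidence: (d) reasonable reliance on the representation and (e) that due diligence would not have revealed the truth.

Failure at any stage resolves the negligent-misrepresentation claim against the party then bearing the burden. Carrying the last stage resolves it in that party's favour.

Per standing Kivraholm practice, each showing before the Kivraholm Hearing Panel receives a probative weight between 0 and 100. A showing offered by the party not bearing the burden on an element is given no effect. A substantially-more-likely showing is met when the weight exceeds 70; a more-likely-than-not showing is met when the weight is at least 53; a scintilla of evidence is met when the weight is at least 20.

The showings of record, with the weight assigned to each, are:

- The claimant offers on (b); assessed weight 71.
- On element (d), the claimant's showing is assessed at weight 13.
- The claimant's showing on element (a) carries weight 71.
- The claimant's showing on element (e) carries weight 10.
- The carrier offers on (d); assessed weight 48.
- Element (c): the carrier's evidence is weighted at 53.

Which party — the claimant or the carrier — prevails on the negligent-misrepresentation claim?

carrier

Stage 1 — burden on claimant; standard: a substantially-more-likely showing (weight exceeds 70).
    (a): 71 > 70 [met]
    (b): 71 > 70 [met]
  Stage 1 carried; the burden shifts to the carrier.
Stage 2 — burden on carrier; standard: a more-likely-than-not showing (weight is at least 53).
    (c): 53 ≥ 53 [met]
  The carrier carries Stage 2; the claimant now bears the burden.
Stage 3 — burden on claimant; standard: a scintilla of evidence (weight is at least 20).
    (d): 13 (carrier's 48 disregarded) < 20 [not met]
    (e): 10 < 20 [not met]
  The claimant does not carry Stage 3.
So the carrier prevails.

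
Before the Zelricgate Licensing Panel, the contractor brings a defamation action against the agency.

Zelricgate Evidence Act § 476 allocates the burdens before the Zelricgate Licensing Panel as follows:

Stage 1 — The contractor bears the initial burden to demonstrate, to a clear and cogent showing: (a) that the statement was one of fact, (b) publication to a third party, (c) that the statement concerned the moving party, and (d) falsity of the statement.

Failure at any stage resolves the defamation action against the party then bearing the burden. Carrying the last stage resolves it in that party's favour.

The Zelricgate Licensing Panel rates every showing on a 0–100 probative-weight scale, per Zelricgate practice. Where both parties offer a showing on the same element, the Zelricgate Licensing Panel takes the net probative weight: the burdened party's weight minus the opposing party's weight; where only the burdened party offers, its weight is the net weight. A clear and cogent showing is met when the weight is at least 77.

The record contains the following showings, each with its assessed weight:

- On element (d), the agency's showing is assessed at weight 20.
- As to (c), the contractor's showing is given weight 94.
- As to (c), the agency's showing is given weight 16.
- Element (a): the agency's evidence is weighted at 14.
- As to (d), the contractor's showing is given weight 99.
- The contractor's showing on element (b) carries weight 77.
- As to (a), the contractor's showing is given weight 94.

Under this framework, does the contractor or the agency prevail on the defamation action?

contractor

At Stage 1 the contractor must meet a clear and cogent showing (weight is at least 77): on (a) the weight is 94 less the opposing 14 gives net 80, ≥ 77, so (a) meets the standard; on (b) the weight is 77, which does reach 77, so (b) meets the standard; on (c) the weight is 94 less the opposing 16 gives net 78, which does reach 77, so (c) meets the standard; on (d) the weight is 99 less the opposing 20 gives net 79, ≥ 77, so (d) meets the standard.
  The contractor carries the last stage.
All stages carried — the contractor prevails.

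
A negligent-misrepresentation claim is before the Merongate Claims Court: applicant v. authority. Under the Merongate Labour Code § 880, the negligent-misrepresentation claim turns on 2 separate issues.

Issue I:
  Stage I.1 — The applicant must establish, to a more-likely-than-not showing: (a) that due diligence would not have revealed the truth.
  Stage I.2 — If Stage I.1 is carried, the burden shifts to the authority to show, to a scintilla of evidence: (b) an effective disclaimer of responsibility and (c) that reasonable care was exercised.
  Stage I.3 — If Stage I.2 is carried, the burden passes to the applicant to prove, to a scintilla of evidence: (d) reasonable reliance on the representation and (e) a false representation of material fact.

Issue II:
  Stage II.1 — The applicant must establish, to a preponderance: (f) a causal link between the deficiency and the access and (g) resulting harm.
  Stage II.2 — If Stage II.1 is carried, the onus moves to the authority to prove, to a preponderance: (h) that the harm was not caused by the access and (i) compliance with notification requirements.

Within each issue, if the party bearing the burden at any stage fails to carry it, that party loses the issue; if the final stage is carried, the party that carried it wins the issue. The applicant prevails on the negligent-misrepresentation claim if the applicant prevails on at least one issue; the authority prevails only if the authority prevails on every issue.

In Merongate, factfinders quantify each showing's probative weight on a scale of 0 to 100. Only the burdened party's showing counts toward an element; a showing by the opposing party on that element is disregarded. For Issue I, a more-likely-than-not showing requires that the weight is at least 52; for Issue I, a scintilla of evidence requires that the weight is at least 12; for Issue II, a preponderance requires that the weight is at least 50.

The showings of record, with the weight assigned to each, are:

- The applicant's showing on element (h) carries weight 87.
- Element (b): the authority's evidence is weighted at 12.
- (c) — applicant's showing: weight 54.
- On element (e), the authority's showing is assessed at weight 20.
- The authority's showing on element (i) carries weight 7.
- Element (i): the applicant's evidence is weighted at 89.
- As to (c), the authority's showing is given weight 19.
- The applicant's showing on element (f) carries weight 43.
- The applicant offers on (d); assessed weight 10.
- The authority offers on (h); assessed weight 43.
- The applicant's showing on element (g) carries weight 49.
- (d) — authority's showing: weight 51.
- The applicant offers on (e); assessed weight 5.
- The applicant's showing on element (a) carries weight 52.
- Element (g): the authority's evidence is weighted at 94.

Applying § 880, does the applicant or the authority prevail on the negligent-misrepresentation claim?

— Issue I —
At Stage I.1 the applicant must meet a more-likely-than-not showing (weight is at least 52): on (a) the weight is 52, which does reach 52, so (a) meets the standard.
  The applicant carries Stage I.1; the authority now bears the burden.
At Stage I.2 the authority must meet a scintilla of evidence (weight is at least 12): on (b) the weight is 12, which does reach 12, so (b) meets the standard; on (c) the weight is 19 (the applicant's 54 is given no effect), ≥ 12, so (c) meets the standard.
  Stage I.2 carried; the burden shifts to the applicant.
At Stage I.3 the applicant must meet a scintilla of evidence (weight is at least 12): on (d) the weight is 10 (the authority's 51 is given no effect), which does not reach 12, so (d) does not meet the standard; on (e) the weight is 5 (the authority's 20 is given no effect), < 12, so (e) does not meet the standard.
  The applicant does not carry Stage I.3.
The analysis ends at Stage I.3; the authority prevails on this issue.
— Issue II —
Stage II.1 (applicant, a preponderance, weight is at least 50): (f) 43 < 50 — fails; (g) 49 (authority's 94 disregarded) < 50 — fails.
  The applicant does not carry Stage II.1.
So the authority prevails on this issue.
Per-issue: Issue I → authority; Issue II → authority. The applicant must prevail on at least one issue; overall, the authority prevails.

authority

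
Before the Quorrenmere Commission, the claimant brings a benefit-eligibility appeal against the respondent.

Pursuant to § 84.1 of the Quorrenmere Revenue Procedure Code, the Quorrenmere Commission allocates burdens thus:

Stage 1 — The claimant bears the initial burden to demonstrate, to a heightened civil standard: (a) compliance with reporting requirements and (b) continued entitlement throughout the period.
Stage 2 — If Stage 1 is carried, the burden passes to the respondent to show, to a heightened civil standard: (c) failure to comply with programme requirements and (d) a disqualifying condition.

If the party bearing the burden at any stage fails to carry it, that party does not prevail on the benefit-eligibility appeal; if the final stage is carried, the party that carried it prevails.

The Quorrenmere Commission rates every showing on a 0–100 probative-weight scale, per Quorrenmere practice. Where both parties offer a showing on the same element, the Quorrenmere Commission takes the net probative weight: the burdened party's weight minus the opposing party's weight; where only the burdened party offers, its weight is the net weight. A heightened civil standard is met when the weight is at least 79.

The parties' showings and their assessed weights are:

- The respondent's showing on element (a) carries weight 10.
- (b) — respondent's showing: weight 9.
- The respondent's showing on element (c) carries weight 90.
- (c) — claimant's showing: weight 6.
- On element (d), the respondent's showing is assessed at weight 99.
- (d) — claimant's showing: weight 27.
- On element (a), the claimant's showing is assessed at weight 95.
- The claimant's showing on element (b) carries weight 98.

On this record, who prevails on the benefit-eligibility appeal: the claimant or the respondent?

claimant

Stage 1 (claimant, a heightened civil standard, weight is at least 79): (a) net 95−10=85 ≥ 79 — meets; (b) net 98−9=89 ≥ 79 — meets.
  The claimant carries Stage 1; the respondent now bears the burden.
Stage 2 (respondent, a heightened civil standard, weight is at least 79): (c) net 90−6=84 ≥ 79 — meets; (d) net 99−27=72 < 79 — fails.
  The respondent does not carry Stage 2.
The claimant prevails.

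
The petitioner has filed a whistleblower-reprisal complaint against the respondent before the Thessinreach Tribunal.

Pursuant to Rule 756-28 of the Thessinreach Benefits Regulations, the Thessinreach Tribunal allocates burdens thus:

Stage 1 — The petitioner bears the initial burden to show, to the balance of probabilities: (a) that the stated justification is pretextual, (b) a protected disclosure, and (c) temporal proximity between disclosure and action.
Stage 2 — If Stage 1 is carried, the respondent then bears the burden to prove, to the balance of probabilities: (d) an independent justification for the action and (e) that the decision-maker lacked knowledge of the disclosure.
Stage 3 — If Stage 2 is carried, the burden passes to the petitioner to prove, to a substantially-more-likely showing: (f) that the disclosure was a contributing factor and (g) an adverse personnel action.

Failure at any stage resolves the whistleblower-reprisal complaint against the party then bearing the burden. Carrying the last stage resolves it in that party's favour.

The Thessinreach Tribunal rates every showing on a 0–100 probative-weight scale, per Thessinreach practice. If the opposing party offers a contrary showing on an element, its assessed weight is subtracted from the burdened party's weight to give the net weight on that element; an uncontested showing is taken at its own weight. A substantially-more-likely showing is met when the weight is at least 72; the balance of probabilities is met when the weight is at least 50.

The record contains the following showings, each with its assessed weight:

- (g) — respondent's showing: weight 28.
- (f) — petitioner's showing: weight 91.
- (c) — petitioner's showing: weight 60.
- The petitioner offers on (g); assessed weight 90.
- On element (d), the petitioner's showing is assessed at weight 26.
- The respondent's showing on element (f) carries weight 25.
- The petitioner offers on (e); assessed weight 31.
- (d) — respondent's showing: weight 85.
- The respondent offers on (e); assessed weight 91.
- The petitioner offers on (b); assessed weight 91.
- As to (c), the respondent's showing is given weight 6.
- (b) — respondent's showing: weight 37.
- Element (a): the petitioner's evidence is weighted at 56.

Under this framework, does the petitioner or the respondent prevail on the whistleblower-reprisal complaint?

Stage 1 (petitioner, the balance of probabilities, weight is at least 50): (a) 56 ≥ 50 — meets; (b) net 91−37=54 ≥ 50 — meets; (c) net 60−6=54 ≥ 50 — meets.
  Stage 1 is satisfied; the onus moves to the respondent.
Stage 2 (respondent, the balance of probabilities, weight is at least 50): (d) net 85−26=59 ≥ 50 — meets; (e) net 91−31=60 ≥ 50 — meets.
  The respondent carries Stage 2; the petitioner now bears the burden.
Stage 3 (petitioner, a substantially-more-likely showing, weight is at least 72): (f) net 91−25=66 < 72 — fails; (g) net 90−28=62 < 72 — fails.
  Not every element is met, so the petitioner fails to carry Stage 3.
So the respondent prevails.

respondent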